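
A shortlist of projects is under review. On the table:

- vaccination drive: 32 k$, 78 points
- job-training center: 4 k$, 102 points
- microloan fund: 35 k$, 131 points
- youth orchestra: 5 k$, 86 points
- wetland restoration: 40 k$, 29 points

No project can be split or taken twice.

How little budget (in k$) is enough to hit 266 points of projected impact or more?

Minimise k$ subject to total projected impact ≥ 266.
vaccination drive + job-training center + youth orchestra reaches 266 using 41 k$.
No combination under 41 k$ hits 266.

41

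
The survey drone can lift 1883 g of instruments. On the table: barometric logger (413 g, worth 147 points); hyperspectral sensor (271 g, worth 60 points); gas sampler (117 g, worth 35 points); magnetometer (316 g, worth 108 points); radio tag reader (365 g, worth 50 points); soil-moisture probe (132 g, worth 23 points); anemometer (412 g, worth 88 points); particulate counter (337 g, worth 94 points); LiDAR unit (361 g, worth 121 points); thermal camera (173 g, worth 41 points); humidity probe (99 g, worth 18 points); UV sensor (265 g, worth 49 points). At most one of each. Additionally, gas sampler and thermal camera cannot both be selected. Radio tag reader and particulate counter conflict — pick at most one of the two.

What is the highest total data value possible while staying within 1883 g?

571

Barometric logger + hyperspectral sensor + magnetometer + particulate counter + LiDAR unit + thermal camera uses 1871 of the 1883 g and totals 571.
The spare 12 g is too small for any remaining sensor, and no feasible exchange beats 571.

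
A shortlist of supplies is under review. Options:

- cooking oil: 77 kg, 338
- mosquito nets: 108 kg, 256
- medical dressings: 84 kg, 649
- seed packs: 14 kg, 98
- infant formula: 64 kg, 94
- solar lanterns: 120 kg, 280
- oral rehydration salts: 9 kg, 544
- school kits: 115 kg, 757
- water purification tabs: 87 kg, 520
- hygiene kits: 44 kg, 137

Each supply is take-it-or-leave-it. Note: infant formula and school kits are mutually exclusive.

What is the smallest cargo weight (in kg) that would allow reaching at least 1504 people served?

Minimise kg subject to total people served ≥ 1504.
cooking oil + medical dressings + oral rehydration salts reaches 1531 using 170 kg.
Below 170 kg the best achievable stays under 1504.

170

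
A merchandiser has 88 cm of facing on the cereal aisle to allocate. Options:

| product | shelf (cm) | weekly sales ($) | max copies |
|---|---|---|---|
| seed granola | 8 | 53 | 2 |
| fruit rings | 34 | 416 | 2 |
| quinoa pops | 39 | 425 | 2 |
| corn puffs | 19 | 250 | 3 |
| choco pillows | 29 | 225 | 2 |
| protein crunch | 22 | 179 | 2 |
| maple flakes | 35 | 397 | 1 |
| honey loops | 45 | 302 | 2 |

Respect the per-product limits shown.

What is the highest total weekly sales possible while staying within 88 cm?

A density-first pass picks seed granola + 3×corn puffs + protein crunch — 982 at 87 cm.
The 68 cm tied up in seed granola and 2×corn puffs and protein crunch is better spent on 2×fruit rings — total rises to 1082 (87 cm).
Every other selection either busts 88 cm or exceeds an availability limit or fails to beat 1082.

1082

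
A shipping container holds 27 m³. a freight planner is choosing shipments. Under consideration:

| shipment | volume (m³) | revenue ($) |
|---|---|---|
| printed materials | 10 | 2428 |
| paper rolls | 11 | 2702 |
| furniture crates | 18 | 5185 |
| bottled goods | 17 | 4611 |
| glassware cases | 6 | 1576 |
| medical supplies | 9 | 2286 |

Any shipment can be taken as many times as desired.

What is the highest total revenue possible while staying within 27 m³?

By revenue per m³: furniture crates 288.06, bottled goods 271.24, glassware cases 262.67 lead.
A density-first pass picks furniture crates + glassware cases — 6761 at 24 m³.
Replace glassware cases with medical supplies: the trade gains 710 net, giving 7471 at 27 m³.

7471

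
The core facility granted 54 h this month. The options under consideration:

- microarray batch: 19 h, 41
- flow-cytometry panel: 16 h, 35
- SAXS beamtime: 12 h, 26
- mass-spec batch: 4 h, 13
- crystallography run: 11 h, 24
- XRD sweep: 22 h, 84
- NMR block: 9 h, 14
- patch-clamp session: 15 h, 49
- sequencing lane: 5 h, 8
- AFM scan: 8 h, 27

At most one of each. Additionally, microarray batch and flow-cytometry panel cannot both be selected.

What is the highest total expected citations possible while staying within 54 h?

181

Taking mass-spec batch + XRD sweep + patch-clamp session + sequencing lane + AFM scan: 54 h used, 181 in expected citations.
The closest alternative, XRD sweep + NMR block + patch-clamp session + AFM scan, reaches only 174.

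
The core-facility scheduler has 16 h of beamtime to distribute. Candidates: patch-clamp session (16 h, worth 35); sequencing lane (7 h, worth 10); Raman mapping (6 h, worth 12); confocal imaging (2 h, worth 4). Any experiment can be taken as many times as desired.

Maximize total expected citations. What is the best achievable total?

Ranking by ratio (expected citations/h): patch-clamp session 2.19, Raman mapping 2.00, confocal imaging 2.00, sequencing lane 1.43.
The ratio ordering already packs tightly: patch-clamp session, 16 h, 35.
Nothing else within 16 h beats 35.

35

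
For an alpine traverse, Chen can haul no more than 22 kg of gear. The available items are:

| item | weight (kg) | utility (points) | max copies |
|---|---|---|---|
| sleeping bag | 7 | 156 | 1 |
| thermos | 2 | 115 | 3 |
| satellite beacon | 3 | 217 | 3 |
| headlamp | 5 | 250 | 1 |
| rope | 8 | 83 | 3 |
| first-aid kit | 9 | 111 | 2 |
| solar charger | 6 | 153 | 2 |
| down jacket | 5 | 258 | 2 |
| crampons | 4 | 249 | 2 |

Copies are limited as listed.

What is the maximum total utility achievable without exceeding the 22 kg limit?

1407

Greedy by ratio would take 2×thermos + 3×satellite beacon + 2×crampons: 21 kg used, total 1379.
The 4 kg tied up in 2×thermos is better spent on down jacket — total rises to 1407 (22 kg).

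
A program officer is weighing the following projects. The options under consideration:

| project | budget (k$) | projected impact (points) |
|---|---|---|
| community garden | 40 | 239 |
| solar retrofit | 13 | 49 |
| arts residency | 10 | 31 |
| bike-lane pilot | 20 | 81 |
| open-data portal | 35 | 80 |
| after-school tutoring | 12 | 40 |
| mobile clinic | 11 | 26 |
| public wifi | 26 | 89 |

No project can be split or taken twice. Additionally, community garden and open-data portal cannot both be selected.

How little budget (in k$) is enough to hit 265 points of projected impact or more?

Look for the lowest-budget combination reaching 265.
community garden + arts residency reaches 270 using 50 k$.
No combination under 50 k$ hits 265.

50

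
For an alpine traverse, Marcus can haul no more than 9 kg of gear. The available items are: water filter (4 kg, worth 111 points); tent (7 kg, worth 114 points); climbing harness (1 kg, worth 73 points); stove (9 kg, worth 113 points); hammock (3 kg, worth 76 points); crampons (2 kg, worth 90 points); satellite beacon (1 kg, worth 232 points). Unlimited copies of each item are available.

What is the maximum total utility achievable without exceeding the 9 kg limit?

2088

Ranking by ratio (utility/kg): satellite beacon 232.00, climbing harness 73.00, crampons 45.00.
The ratio ordering already packs tightly: 9×satellite beacon, 9 kg, 2088.
Every other selection either busts 9 kg or fails to beat 2088.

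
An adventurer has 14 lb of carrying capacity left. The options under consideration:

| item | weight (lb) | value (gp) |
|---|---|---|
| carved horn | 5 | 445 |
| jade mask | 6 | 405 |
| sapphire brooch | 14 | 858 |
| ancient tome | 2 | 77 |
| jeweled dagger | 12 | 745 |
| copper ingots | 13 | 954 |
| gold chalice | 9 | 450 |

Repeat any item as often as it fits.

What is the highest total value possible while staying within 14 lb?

Ranking by ratio (value/lb): carved horn 89.00, copper ingots 73.38, jade mask 67.50, jeweled dagger 62.08.
2×carved horn + 2×ancient tome uses 14 of the 14 lb and totals 1044.
No other feasible combination exceeds 1044.

1044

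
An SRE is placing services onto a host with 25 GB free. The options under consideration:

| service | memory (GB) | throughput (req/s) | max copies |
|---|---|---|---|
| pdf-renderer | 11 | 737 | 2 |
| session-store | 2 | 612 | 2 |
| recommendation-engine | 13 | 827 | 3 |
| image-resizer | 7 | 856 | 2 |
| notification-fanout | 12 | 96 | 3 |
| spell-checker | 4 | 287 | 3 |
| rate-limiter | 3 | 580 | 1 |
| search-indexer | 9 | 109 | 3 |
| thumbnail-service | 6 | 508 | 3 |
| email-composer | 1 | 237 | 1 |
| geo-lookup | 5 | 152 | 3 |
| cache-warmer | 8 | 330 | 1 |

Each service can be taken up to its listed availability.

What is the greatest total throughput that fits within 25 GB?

By throughput per GB: session-store 306.00, email-composer 237.00, rate-limiter 193.33, image-resizer 122.29 lead.
Greedy by ratio would take 2×session-store + 2×image-resizer + rate-limiter + email-composer: 22 GB used, total 3753.
Dropping email-composer frees 1 GB; slotting in spell-checker (4 GB) lifts the total to 3803 at 25 GB.

3803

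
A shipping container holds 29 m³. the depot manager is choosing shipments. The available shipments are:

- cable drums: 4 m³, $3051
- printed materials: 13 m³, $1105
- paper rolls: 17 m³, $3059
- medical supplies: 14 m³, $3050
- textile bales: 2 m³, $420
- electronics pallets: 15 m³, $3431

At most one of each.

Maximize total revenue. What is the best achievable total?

Taking cable drums + textile bales + electronics pallets: 21 m³ used, 6902 in revenue.

6902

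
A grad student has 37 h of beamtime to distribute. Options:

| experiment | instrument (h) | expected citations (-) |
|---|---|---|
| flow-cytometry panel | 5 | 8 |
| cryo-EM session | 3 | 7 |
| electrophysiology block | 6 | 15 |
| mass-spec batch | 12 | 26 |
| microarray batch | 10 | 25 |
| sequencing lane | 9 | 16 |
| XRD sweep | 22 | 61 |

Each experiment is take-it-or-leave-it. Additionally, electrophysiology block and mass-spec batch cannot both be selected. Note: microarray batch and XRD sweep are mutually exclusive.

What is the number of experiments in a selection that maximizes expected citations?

3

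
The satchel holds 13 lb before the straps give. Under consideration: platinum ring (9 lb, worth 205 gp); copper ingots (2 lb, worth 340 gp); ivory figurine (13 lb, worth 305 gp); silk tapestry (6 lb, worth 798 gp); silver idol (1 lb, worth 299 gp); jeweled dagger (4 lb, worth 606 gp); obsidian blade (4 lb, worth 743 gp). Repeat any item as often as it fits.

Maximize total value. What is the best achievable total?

3887

Best packing: 13×silver idol — 13 lb, 3887 total.
Every other selection either busts 13 lb or fails to beat 3887.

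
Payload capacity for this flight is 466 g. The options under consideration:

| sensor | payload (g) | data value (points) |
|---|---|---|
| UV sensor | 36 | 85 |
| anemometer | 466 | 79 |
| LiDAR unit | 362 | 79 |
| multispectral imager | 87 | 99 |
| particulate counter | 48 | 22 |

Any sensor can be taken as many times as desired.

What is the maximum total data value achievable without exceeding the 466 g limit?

Taking 12×UV sensor: 432 g used, 1020 in data value.

1020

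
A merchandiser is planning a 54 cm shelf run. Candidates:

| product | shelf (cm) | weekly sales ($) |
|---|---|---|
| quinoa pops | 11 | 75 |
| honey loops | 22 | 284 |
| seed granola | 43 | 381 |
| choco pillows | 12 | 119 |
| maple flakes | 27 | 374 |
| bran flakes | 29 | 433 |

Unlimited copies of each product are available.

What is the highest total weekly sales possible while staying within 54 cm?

Taking the top-ratio products first gives honey loops + bran flakes for 717 (51 cm).
Replace honey loops and bran flakes with 2×maple flakes: the trade gains 31 net, giving 748 at 54 cm.
No other feasible combination exceeds 748.

748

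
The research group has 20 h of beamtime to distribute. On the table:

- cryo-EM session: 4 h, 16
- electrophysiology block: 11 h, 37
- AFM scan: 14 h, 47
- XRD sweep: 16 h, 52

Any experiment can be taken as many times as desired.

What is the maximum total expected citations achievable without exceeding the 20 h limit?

80

Taking 5×cryo-EM session: 20 h used, 80 in expected citations.
That's the maximum — no swap from here does better than 80.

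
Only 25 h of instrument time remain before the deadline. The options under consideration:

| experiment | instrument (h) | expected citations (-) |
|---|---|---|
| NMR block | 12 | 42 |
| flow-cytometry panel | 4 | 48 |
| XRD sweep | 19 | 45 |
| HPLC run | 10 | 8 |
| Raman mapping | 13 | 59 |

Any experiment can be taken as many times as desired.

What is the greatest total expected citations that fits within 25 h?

288

Best packing: 6×flow-cytometry panel — 24 h, 288 total.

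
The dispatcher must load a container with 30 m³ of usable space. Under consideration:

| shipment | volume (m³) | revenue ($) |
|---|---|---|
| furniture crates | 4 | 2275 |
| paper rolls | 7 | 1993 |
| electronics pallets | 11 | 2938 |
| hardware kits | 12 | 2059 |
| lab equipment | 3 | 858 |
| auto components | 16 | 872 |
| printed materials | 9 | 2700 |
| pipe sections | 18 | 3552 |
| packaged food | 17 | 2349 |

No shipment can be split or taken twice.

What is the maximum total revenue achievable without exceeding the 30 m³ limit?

Taking the top-ratio shipments first gives furniture crates + paper rolls + lab equipment + printed materials for 7826 (23 m³).
Replace paper rolls with electronics pallets: the trade gains 945 net, giving 8771 at 27 m³.
Next best is paper rolls + electronics pallets + lab equipment + printed materials at 8489 (30 m³) — short by 282.

8771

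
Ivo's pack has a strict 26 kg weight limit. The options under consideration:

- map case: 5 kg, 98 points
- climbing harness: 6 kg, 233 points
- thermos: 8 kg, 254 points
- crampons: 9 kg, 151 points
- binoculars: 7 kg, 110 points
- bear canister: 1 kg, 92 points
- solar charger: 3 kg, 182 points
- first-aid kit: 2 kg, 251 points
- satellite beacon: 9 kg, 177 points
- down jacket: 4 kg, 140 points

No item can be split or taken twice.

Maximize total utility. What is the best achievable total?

By utility per kg: first-aid kit 125.50, bear canister 92.00, solar charger 60.67 lead.
Taking climbing harness + thermos + bear canister + solar charger + first-aid kit + down jacket: 24 kg used, 1152 in utility.
Runner-up map case + climbing harness + thermos + bear canister + solar charger + first-aid kit tops out at 1110.

1152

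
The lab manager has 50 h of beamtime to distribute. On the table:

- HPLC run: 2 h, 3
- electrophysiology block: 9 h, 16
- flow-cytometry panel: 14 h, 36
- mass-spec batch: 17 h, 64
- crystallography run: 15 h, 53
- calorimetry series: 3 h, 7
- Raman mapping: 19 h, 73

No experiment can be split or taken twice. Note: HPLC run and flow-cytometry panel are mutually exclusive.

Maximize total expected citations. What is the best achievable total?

173

Flow-cytometry panel + mass-spec batch + Raman mapping uses 50 of the 50 h and totals 173.
Nothing else feasible within 50 h beats 173.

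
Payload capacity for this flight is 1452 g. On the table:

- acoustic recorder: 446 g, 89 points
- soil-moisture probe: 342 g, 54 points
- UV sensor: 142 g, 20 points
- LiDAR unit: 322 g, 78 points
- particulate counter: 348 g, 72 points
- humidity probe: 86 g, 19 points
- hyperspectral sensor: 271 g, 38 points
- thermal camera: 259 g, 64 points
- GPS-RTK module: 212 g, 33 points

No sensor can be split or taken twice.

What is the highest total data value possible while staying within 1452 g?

A density-first pass picks soil-moisture probe + LiDAR unit + particulate counter + humidity probe + thermal camera — 287 at 1357 g.
The 428 g tied up in soil-moisture probe and humidity probe is better spent on acoustic recorder — total rises to 303 (1375 g).

303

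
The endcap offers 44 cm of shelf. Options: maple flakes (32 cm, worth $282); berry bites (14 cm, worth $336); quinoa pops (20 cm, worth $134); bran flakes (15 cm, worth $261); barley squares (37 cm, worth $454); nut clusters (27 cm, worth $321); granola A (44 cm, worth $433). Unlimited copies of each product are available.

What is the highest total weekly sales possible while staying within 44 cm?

1008

Density check — berry bites 24.00, bran flakes 17.40, barley squares 12.27 are the best per cm.
The ratio ordering already packs tightly: 3×berry bites, 42 cm, 1008.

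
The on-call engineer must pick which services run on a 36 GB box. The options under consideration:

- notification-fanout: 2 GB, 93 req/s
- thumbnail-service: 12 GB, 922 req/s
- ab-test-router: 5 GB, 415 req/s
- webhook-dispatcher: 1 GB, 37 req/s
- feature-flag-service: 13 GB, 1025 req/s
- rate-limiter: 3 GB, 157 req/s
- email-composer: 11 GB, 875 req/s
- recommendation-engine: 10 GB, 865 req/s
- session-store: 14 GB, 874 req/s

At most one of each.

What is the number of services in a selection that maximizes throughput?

4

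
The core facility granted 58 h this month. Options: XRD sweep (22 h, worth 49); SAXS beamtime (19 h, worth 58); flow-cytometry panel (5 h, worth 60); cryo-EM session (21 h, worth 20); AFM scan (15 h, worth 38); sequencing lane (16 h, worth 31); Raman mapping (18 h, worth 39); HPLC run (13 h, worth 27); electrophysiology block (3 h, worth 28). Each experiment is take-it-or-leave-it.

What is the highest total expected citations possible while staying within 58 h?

215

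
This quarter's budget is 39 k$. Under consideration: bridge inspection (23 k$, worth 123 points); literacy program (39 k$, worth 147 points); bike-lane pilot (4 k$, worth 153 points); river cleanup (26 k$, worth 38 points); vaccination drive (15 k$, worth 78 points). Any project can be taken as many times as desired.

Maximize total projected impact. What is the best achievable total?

1377

Best packing: 9×bike-lane pilot — 36 k$, 1377 total.
The spare 3 k$ is too small for any remaining project, and no exchange beats 1377.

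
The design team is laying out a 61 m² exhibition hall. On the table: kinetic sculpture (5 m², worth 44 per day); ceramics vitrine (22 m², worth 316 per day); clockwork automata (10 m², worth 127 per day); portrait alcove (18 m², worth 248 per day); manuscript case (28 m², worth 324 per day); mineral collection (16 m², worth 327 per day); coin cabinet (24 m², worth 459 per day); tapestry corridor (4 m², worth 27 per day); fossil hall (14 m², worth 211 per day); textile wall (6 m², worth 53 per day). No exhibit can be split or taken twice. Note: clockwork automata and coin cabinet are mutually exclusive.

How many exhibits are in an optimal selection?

Optimal total is 1050.
mineral collection + coin cabinet + fossil hall + textile wall hits 1050 at 60 m².
All optima have 4 exhibits.

4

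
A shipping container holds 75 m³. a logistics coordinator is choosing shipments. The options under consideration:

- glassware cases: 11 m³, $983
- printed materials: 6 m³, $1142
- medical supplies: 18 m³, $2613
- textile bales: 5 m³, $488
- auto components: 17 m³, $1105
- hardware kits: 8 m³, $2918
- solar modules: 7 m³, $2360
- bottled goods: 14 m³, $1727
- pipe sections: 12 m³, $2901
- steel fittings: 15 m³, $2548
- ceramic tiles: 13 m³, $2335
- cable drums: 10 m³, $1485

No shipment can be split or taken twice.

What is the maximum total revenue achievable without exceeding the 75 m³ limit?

Taking the top-ratio shipments first gives printed materials + hardware kits + solar modules + pipe sections + steel fittings + ceramic tiles + cable drums for 15689 (71 m³).
Replace cable drums with bottled goods: the trade gains 242 net, giving 15931 at 75 m³.

15931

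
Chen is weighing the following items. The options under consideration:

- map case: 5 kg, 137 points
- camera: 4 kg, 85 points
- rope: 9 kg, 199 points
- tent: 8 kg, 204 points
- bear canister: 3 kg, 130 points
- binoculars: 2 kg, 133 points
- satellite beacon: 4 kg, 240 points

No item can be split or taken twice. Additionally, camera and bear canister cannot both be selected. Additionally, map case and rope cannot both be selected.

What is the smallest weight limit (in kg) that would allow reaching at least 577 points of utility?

Need the lightest bundle worth ≥ 577.
Taking tent + binoculars + satellite beacon gives 577 (≥ 577) for 14 kg.
Below 14 kg the best achievable stays under 577.

14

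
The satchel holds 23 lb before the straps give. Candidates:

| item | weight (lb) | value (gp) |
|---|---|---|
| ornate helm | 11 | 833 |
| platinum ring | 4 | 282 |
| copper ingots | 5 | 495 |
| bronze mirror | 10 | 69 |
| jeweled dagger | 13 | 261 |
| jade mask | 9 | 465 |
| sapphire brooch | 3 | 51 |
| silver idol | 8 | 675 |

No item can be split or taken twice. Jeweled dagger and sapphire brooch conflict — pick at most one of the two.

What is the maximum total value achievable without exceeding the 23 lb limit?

Density check — copper ingots 99.00, silver idol 84.38, ornate helm 75.73, platinum ring 70.50 are the best per lb.
The ratio heuristic lands on platinum ring + copper ingots + sapphire brooch + silver idol (1503) but leaves 3 lb idle.
Replace copper ingots and sapphire brooch with ornate helm: the trade gains 287 net, giving 1790 at 23 lb.

1790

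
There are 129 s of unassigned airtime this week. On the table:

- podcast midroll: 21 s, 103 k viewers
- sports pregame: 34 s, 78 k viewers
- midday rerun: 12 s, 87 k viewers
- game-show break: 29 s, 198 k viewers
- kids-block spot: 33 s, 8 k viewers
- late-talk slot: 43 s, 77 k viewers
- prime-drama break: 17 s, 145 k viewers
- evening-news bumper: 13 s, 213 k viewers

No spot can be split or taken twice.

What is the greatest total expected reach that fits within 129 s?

824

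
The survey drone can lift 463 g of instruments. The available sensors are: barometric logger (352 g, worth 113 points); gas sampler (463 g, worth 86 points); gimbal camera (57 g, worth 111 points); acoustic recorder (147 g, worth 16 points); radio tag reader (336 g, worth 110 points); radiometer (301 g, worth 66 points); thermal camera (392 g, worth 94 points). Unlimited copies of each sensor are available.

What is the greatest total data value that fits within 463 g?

Density check — gimbal camera 1.95, radio tag reader 0.33, barometric logger 0.32 are the best per g.
The ratio ordering already packs tightly: 8×gimbal camera, 456 g, 888.

888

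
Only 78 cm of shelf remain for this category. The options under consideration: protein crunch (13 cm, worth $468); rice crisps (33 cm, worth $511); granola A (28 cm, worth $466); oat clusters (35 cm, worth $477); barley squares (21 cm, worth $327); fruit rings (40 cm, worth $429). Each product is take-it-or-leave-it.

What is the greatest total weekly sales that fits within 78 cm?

1445

By weekly sales per cm: protein crunch 36.00, granola A 16.64, barley squares 15.57, rice crisps 15.48 lead.
Taking the top-ratio products first gives protein crunch + granola A + barley squares for 1261 (62 cm).
Replace barley squares with rice crisps: the trade gains 184 net, giving 1445 at 74 cm.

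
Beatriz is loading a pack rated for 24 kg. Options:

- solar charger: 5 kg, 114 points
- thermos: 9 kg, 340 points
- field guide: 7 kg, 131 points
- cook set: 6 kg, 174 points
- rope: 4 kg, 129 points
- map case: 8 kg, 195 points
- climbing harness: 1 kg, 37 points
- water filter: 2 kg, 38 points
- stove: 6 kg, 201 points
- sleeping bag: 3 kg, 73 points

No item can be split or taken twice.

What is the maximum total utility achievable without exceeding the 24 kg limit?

790

Taking the top-ratio items first gives thermos + rope + climbing harness + stove + sleeping bag for 780 (23 kg).
Dropping rope and sleeping bag frees 7 kg; slotting in cook set + water filter (8 kg) lifts the total to 790 at 24 kg.
Every other selection either busts 24 kg or fails to beat 790.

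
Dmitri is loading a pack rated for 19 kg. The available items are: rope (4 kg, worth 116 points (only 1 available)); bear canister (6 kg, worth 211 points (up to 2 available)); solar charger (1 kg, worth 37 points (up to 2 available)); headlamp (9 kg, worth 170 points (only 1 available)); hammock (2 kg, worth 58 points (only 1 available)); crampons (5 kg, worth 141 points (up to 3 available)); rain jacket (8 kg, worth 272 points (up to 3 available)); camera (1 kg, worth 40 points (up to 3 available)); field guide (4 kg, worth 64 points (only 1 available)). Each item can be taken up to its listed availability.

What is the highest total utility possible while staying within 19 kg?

677

Density check — camera 40.00, solar charger 37.00, bear canister 35.17, rain jacket 34.00 are the best per kg.
Greedy by ratio would take 2×bear canister + 2×solar charger + hammock + 3×camera: 19 kg used, total 674.
Dropping bear canister and hammock frees 8 kg; slotting in rain jacket (8 kg) lifts the total to 677 at 19 kg.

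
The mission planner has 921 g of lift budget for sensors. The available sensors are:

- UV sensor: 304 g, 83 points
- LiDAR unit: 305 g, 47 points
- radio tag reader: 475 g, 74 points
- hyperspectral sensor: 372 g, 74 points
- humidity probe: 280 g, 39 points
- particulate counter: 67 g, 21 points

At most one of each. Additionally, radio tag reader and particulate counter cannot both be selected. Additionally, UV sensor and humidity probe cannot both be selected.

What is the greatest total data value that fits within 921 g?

Density check — particulate counter 0.31, UV sensor 0.27, hyperspectral sensor 0.20, radio tag reader 0.16 are the best per g.
Best packing: UV sensor + hyperspectral sensor + particulate counter — 743 g, 178 total.
The closest alternative, UV sensor + radio tag reader, reaches only 157.

178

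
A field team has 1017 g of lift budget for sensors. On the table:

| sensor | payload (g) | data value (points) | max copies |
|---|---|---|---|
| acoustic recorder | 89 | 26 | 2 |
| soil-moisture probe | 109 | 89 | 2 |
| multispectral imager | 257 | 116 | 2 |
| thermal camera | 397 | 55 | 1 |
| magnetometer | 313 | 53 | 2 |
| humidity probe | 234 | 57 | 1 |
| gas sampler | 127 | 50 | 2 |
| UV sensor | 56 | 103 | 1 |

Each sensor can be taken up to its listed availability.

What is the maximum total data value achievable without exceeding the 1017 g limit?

589

Ranking by ratio (data value/g): UV sensor 1.84, soil-moisture probe 0.82, multispectral imager 0.45.
Best packing: acoustic recorder + 2×soil-moisture probe + 2×multispectral imager + gas sampler + UV sensor — 1004 g, 589 total.
That's the maximum — no swap from here does better than 589.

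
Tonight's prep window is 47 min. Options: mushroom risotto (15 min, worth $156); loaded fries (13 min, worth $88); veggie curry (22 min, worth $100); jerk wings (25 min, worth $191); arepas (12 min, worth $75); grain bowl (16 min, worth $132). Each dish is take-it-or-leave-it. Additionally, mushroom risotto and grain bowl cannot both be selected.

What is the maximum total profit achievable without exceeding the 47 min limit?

347

Ranking by ratio (profit/min): mushroom risotto 10.40, grain bowl 8.25, jerk wings 7.64.
Best packing: mushroom risotto + jerk wings — 40 min, 347 total.
Nothing else feasible within 47 min beats 347.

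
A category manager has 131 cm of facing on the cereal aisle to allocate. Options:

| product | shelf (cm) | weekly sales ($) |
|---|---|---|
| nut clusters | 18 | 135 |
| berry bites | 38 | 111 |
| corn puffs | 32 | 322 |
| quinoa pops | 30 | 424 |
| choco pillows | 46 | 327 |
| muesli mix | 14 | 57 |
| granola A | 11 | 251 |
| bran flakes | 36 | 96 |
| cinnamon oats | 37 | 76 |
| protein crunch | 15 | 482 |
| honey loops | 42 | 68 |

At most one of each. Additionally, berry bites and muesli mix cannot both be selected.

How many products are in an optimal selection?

6

Best achievable weekly sales is 1671.
One optimal bundle: nut clusters + corn puffs + quinoa pops + muesli mix + granola A + protein crunch (120 cm).
Any selection reaching 1671 contains exactly 6 products.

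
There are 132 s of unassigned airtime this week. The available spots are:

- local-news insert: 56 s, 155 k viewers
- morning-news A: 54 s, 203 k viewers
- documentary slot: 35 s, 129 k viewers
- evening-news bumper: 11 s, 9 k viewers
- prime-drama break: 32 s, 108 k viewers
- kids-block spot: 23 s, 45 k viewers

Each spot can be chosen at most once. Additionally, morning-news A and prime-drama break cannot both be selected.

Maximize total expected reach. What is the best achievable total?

392

By expected reach per s: morning-news A 3.76, documentary slot 3.69, prime-drama break 3.38 lead.
Best packing: local-news insert + documentary slot + prime-drama break — 123 s, 392 total.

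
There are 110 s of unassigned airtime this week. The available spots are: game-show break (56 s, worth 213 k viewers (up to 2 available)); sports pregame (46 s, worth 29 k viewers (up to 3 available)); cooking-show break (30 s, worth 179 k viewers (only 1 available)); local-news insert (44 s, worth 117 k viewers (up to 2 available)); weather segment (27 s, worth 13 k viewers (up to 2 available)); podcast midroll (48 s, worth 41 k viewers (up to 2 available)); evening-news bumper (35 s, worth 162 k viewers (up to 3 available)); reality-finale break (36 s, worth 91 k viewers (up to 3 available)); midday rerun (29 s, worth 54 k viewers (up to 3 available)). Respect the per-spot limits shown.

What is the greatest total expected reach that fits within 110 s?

Best packing: cooking-show break + 2×evening-news bumper — 100 s, 503 total.

503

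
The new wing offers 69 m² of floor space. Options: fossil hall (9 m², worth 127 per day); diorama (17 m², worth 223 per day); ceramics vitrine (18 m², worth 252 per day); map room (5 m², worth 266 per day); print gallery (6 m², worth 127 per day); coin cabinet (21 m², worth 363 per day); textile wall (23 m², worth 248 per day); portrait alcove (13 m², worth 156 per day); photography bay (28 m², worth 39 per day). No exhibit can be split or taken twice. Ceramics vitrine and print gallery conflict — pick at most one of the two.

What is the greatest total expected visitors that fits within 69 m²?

Taking fossil hall + ceramics vitrine + map room + coin cabinet + portrait alcove: 66 m² used, 1164 in expected visitors.
Next best is map room + print gallery + coin cabinet + textile wall + portrait alcove at 1160 (68 m²) — short by 4.

1164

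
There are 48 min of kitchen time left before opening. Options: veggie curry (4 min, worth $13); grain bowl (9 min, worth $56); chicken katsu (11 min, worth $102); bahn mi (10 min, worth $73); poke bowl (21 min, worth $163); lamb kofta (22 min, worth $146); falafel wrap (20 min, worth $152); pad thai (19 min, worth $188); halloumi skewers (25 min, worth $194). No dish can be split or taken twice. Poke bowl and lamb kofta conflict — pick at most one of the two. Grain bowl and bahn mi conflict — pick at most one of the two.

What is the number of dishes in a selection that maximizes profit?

Best achievable profit is 396.
For example grain bowl + falafel wrap + pad thai achieves it, using 48 min.
Any selection reaching 396 contains exactly 3 dishes.

3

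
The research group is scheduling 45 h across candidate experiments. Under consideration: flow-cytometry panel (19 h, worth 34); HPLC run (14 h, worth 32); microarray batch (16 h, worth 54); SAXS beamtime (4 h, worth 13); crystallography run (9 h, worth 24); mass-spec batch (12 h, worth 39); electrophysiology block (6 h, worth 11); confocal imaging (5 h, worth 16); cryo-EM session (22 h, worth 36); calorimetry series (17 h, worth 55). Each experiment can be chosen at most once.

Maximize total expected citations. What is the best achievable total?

148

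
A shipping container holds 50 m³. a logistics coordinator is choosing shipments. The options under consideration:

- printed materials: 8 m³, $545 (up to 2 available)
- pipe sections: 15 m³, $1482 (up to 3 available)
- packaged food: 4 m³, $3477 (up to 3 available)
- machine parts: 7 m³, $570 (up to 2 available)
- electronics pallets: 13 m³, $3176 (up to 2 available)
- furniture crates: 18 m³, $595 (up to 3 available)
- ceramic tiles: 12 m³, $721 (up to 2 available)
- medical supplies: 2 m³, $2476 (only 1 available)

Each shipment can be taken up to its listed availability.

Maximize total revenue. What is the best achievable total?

19829

The ratio ordering already packs tightly: 3×packaged food + machine parts + 2×electronics pallets + medical supplies, 47 m³, 19829.
Every other selection either busts 50 m³ or exceeds an availability limit or fails to beat 19829.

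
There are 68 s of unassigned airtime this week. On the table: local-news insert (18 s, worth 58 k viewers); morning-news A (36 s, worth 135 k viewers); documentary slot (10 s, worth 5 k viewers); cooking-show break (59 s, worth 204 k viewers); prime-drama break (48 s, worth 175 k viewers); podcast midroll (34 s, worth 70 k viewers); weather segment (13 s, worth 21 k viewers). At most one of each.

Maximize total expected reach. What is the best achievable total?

233

The ratio heuristic lands on local-news insert + morning-news A + weather segment (214) but leaves 1 s idle.
Dropping morning-news A and weather segment frees 49 s; slotting in prime-drama break (48 s) lifts the total to 233 at 66 s.
An exhaustive check of the 128 subsets confirms 233.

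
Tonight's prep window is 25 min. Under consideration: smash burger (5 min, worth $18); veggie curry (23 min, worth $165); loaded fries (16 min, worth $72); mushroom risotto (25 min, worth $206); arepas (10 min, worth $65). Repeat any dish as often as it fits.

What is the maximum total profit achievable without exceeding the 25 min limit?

206

Taking mushroom risotto: 25 min used, 206 in profit.
Nothing else within 25 min beats 206.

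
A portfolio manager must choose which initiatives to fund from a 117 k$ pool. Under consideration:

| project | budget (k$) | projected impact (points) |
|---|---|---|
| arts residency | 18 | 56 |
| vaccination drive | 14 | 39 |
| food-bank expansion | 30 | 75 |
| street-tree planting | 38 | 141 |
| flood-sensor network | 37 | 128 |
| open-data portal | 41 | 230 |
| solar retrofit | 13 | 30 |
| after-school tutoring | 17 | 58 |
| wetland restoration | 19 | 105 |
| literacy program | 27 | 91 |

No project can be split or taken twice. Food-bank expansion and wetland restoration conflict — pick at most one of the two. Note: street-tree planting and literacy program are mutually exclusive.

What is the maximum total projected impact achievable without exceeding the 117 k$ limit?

Street-tree planting + open-data portal + after-school tutoring + wetland restoration uses 115 of the 117 k$ and totals 534.
The closest alternative, arts residency + street-tree planting + open-data portal + wetland restoration, reaches only 532.

534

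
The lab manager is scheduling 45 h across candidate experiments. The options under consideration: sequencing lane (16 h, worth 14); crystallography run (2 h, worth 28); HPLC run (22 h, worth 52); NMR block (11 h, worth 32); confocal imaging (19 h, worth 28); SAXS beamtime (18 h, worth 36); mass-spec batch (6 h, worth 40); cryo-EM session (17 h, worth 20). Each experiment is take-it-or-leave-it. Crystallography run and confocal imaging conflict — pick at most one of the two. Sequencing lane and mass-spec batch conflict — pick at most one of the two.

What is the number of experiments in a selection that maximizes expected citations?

Best achievable expected citations is 152.
For example crystallography run + HPLC run + NMR block + mass-spec batch achieves it, using 41 h.
Any selection reaching 152 contains exactly 4 experiments.

4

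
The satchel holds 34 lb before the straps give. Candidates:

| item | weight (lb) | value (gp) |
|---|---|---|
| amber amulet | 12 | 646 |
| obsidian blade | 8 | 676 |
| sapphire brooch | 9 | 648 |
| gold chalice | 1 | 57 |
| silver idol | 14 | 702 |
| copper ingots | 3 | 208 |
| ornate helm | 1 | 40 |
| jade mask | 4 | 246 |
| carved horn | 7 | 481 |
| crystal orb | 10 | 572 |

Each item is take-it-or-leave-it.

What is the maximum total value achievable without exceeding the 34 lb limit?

2377

Taking the top-ratio items first gives obsidian blade + sapphire brooch + gold chalice + copper ingots + ornate helm + jade mask + carved horn for 2356 (33 lb).
But obsidian blade + sapphire brooch + carved horn + crystal orb fits in 34 lb and reaches 2377.
Next best is obsidian blade + sapphire brooch + gold chalice + copper ingots + ornate helm + jade mask + carved horn at 2356 (33 lb) — short by 21.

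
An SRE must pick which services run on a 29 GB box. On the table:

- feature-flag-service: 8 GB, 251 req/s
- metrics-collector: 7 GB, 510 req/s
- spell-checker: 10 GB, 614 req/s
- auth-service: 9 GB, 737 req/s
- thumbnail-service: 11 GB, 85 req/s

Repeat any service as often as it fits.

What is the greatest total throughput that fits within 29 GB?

Taking 3×auth-service: 27 GB used, 2211 in throughput.

2211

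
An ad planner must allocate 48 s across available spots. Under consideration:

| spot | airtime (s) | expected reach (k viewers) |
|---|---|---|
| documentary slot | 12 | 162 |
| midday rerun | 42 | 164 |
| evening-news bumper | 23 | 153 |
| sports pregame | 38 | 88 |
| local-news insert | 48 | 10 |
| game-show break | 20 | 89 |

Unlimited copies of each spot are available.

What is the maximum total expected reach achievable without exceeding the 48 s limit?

648

Density check — documentary slot 13.50, evening-news bumper 6.65, game-show break 4.45, midday rerun 3.90 are the best per s.
4×documentary slot uses 48 of the 48 s and totals 648.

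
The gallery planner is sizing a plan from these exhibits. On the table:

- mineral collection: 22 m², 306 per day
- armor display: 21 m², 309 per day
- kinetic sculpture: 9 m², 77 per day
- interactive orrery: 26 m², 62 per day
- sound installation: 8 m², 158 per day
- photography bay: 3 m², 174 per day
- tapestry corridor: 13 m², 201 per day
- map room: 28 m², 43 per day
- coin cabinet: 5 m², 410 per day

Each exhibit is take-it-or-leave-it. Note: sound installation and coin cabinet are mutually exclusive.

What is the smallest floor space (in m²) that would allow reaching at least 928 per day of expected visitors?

38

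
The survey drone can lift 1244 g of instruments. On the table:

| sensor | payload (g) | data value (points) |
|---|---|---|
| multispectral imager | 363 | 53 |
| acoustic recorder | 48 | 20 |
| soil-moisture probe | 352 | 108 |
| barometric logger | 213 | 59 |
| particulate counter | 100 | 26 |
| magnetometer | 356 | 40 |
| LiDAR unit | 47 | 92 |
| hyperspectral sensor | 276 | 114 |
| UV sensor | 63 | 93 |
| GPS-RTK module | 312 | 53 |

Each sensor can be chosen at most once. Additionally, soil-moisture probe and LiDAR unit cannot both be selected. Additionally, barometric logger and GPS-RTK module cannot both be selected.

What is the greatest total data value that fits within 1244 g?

457

Taking multispectral imager + acoustic recorder + barometric logger + particulate counter + LiDAR unit + hyperspectral sensor + UV sensor: 1110 g used, 457 in data value.
No other feasible combination exceeds 457.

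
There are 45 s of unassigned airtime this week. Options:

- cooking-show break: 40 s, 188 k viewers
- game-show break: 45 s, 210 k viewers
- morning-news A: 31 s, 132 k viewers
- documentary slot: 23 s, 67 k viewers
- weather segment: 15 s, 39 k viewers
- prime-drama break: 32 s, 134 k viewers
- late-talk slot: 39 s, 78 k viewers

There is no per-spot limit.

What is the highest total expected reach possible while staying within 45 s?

Ranking by ratio (expected reach/s): cooking-show break 4.70, game-show break 4.67, morning-news A 4.26, prime-drama break 4.19.
Taking the top-ratio spots first gives cooking-show break for 188 (40 s).
Replace cooking-show break with game-show break: the trade gains 22 net, giving 210 at 45 s.
Nothing else within 45 s beats 210.

210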